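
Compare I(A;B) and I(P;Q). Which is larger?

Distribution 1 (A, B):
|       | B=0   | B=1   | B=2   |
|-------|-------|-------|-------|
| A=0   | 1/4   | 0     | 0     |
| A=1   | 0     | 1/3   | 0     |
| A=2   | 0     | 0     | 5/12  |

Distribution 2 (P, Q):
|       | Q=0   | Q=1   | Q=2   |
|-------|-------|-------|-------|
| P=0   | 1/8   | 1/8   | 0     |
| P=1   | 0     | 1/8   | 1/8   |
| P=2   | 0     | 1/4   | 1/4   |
Distribution 1 (A, B):
Marginal P(A) (row sums):
  P(A=0) = 1/4 + 0 + 0 = 1/4
  P(A=1) = 0 + 1/3 + 0 = 1/3
  P(A=2) = 0 + 0 + 5/12 = 5/12
Marginal P(B) (column sums):
  P(B=0) = 1/4 + 0 + 0 = 1/4
  P(B=1) = 0 + 1/3 + 0 = 1/3
  P(B=2) = 0 + 0 + 5/12 = 5/12

H(A) = -[(1/4)·log₂(1/4) + (1/3)·log₂(1/3) + (5/12)·log₂(5/12)]
  = 0.5000 + 0.5283 + 0.5263
  = 1.5546 bits
H(B) = -[(1/4)·log₂(1/4) + (1/3)·log₂(1/3) + (5/12)·log₂(5/12)]
  = 0.5000 + 0.5283 + 0.5263
  = 1.5546 bits
H(A,B) = -[(1/4)·log₂(1/4) + (1/3)·log₂(1/3) + (5/12)·log₂(5/12)]
  = 0.5000 + 0.5283 + 0.5263
  = 1.5546 bits

I(A;B) = H(A) + H(B) - H(A,B)
  = 1.5546 + 1.5546 - 1.5546
  = 1.5546 bits

Distribution 2 (P, Q):
Marginal P(P) (row sums):
  P(P=0) = 1/8 + 1/8 + 0 = 1/4
  P(P=1) = 0 + 1/8 + 1/8 = 1/4
  P(P=2) = 0 + 1/4 + 1/4 = 1/2
Marginal P(Q) (column sums):
  P(Q=0) = 1/8 + 0 + 0 = 1/8
  P(Q=1) = 1/8 + 1/8 + 1/4 = 1/2
  P(Q=2) = 0 + 1/8 + 1/4 = 3/8

H(P) = -[(1/4)·log₂(1/4) + (1/4)·log₂(1/4) + (1/2)·log₂(1/2)]
  = 0.5000 + 0.5000 + 0.5000
  = 1.5000 bits
H(Q) = -[(1/8)·log₂(1/8) + (1/2)·log₂(1/2) + (3/8)·log₂(3/8)]
  = 0.3750 + 0.5000 + 0.5306
  = 1.4056 bits
H(P,Q) = -[(1/8)·log₂(1/8) + (1/8)·log₂(1/8) + (1/8)·log₂(1/8) + (1/8)·log₂(1/8) + (1/4)·log₂(1/4) + (1/4)·log₂(1/4)]
  = 0.3750 + 0.3750 + 0.3750 + 0.3750 + 0.5000 + 0.5000
  = 2.5000 bits

I(P;Q) = H(P) + H(Q) - H(P,Q)
  = 1.5000 + 1.4056 - 2.5000
  = 0.4056 bits

I(A;B) = 1.5546 bits > I(P;Q) = 0.4056 bits, so (A, B) has the higher mutual information (stronger dependence).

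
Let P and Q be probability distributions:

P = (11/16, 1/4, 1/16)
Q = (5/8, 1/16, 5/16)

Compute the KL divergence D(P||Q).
D(P||Q) = Σ P(i) log₂(P(i)/Q(i))
  i=0: (11/16) × log₂((11/16)/(5/8)) = (11/16) × log₂(11/10) = 0.0945
  i=1: (1/4) × log₂((1/4)/(1/16)) = (1/4) × log₂(4) = 0.5000
  i=2: (1/16) × log₂((1/16)/(5/16)) = (1/16) × log₂(1/5) = -0.1451
D(P||Q) = 0.0945 + 0.5000 - 0.1451
  = 0.4494 bits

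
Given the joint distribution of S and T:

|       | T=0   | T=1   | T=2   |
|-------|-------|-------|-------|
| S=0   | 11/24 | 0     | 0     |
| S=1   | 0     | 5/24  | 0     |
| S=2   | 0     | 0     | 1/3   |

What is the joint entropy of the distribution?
H(S,T) = -Σ P(S,T) log₂ P(S,T), summed over the non-zero cells:
H(S,T) = -[(11/24)·log₂(11/24) + (5/24)·log₂(5/24) + (1/3)·log₂(1/3)]
  = 0.5159 + 0.4715 + 0.5283
  = 1.5157 bits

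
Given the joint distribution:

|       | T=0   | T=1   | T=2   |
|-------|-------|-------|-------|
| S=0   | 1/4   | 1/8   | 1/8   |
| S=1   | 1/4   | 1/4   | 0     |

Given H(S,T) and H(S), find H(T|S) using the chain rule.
From the chain rule: H(S,T) = H(S) + H(T|S)
Therefore: H(T|S) = H(S,T) - H(S)

H(S,T) = -[(1/4)·log₂(1/4) + (1/8)·log₂(1/8) + (1/8)·log₂(1/8) + (1/4)·log₂(1/4) + (1/4)·log₂(1/4)]
  = 0.5000 + 0.3750 + 0.3750 + 0.5000 + 0.5000
  = 2.2500 bits
Marginal P(S) (row sums):
  P(S=0) = 1/4 + 1/8 + 1/8 = 1/2
  P(S=1) = 1/4 + 1/4 + 0 = 1/2
H(S) = -[(1/2)·log₂(1/2) + (1/2)·log₂(1/2)]
  = 0.5000 + 0.5000
  = 1.0000 bits

H(T|S) = 2.2500 - 1.0000 = 1.2500 bits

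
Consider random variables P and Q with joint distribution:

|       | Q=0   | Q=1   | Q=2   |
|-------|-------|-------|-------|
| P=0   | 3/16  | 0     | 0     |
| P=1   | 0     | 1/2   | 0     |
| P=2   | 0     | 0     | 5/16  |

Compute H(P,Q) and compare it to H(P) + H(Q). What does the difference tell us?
Marginal P(P) (row sums):
  P(P=0) = 3/16 + 0 + 0 = 3/16
  P(P=1) = 0 + 1/2 + 0 = 1/2
  P(P=2) = 0 + 0 + 5/16 = 5/16
Marginal P(Q) (column sums):
  P(Q=0) = 3/16 + 0 + 0 = 3/16
  P(Q=1) = 0 + 1/2 + 0 = 1/2
  P(Q=2) = 0 + 0 + 5/16 = 5/16

H(P,Q) = -[(3/16)·log₂(3/16) + (1/2)·log₂(1/2) + (5/16)·log₂(5/16)]
  = 0.4528 + 0.5000 + 0.5244
  = 1.4772 bits
H(P) = -[(3/16)·log₂(3/16) + (1/2)·log₂(1/2) + (5/16)·log₂(5/16)]
  = 0.4528 + 0.5000 + 0.5244
  = 1.4772 bits
H(Q) = -[(3/16)·log₂(3/16) + (1/2)·log₂(1/2) + (5/16)·log₂(5/16)]
  = 0.4528 + 0.5000 + 0.5244
  = 1.4772 bits

H(P) + H(Q) = 1.4772 + 1.4772 = 2.9544 bits
Difference: H(P) + H(Q) - H(P,Q) = 2.9544 - 1.4772 = 1.4772 bits = I(P;Q)

The difference is the mutual information; it is positive here, so P and Q are dependent (knowing one reduces uncertainty about the other by 1.4772 bits).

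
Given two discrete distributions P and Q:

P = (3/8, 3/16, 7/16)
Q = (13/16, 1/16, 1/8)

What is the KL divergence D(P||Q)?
D(P||Q) = Σ P(i) log₂(P(i)/Q(i))
  i=0: (3/8) × log₂((3/8)/(13/16)) = (3/8) × log₂(6/13) = -0.4183
  i=1: (3/16) × log₂((3/16)/(1/16)) = (3/16) × log₂(3) = 0.2972
  i=2: (7/16) × log₂((7/16)/(1/8)) = (7/16) × log₂(7/2) = 0.7907
D(P||Q) = -0.4183 + 0.2972 + 0.7907
  = 0.6696 bits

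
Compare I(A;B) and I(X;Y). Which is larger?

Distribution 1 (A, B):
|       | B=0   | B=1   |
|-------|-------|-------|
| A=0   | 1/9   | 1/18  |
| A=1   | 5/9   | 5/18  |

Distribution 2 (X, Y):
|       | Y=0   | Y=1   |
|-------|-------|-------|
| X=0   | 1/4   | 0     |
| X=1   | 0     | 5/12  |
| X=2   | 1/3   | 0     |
Distribution 1 (A, B):
Marginal P(A) (row sums):
  P(A=0) = 1/9 + 1/18 = 1/6
  P(A=1) = 5/9 + 5/18 = 5/6
Marginal P(B) (column sums):
  P(B=0) = 1/9 + 5/9 = 2/3
  P(B=1) = 1/18 + 5/18 = 1/3

H(A) = -[(1/6)·log₂(1/6) + (5/6)·log₂(5/6)]
  = 0.4308 + 0.2192
  = 0.6500 bits
H(B) = -[(2/3)·log₂(2/3) + (1/3)·log₂(1/3)]
  = 0.3900 + 0.5283
  = 0.9183 bits
H(A,B) = -[(1/9)·log₂(1/9) + (1/18)·log₂(1/18) + (5/9)·log₂(5/9) + (5/18)·log₂(5/18)]
  = 0.3522 + 0.2317 + 0.4711 + 0.5133
  = 1.5683 bits

I(A;B) = H(A) + H(B) - H(A,B)
  = 0.6500 + 0.9183 - 1.5683
  = 0.0000 bits

Distribution 2 (X, Y):
Marginal P(X) (row sums):
  P(X=0) = 1/4 + 0 = 1/4
  P(X=1) = 0 + 5/12 = 5/12
  P(X=2) = 1/3 + 0 = 1/3
Marginal P(Y) (column sums):
  P(Y=0) = 1/4 + 0 + 1/3 = 7/12
  P(Y=1) = 0 + 5/12 + 0 = 5/12

H(X) = -[(1/4)·log₂(1/4) + (5/12)·log₂(5/12) + (1/3)·log₂(1/3)]
  = 0.5000 + 0.5263 + 0.5283
  = 1.5546 bits
H(Y) = -[(7/12)·log₂(7/12) + (5/12)·log₂(5/12)]
  = 0.4536 + 0.5263
  = 0.9799 bits
H(X,Y) = -[(1/4)·log₂(1/4) + (5/12)·log₂(5/12) + (1/3)·log₂(1/3)]
  = 0.5000 + 0.5263 + 0.5283
  = 1.5546 bits

I(X;Y) = H(X) + H(Y) - H(X,Y)
  = 1.5546 + 0.9799 - 1.5546
  = 0.9799 bits

I(X;Y) = 0.9799 bits > I(A;B) = 0.0000 bits, so (X, Y) has the higher mutual information (stronger dependence).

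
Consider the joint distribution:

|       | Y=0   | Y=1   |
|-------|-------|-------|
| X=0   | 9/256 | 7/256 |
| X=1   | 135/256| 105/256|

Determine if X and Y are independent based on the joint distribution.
Marginal P(X) (row sums):
  P(X=0) = 9/256 + 7/256 = 1/16
  P(X=1) = 135/256 + 105/256 = 15/16
Marginal P(Y) (column sums):
  P(Y=0) = 9/256 + 135/256 = 9/16
  P(Y=1) = 7/256 + 105/256 = 7/16

X and Y are independent iff P(X=i,Y=j) = P(X=i)·P(Y=j) for every cell.
  P(X=0)·P(Y=0) = 1/16 × 9/16 = 9/256 = P(X=0,Y=0) ✓
  P(X=0)·P(Y=1) = 1/16 × 7/16 = 7/256 = P(X=0,Y=1) ✓
  P(X=1)·P(Y=0) = 15/16 × 9/16 = 135/256 = P(X=1,Y=0) ✓
  P(X=1)·P(Y=1) = 15/16 × 7/16 = 105/256 = P(X=1,Y=1) ✓

Yes, X and Y are independent: every cell factors, so I(X;Y) = 0 bits.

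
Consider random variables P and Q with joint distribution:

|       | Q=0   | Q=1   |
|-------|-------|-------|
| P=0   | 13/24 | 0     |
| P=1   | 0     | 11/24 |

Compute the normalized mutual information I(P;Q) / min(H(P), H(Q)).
Marginal P(P) (row sums):
  P(P=0) = 13/24 + 0 = 13/24
  P(P=1) = 0 + 11/24 = 11/24
Marginal P(Q) (column sums):
  P(Q=0) = 13/24 + 0 = 13/24
  P(Q=1) = 0 + 11/24 = 11/24

H(P) = -[(13/24)·log₂(13/24) + (11/24)·log₂(11/24)]
  = 0.4791 + 0.5159
  = 0.9950 bits
H(Q) = -[(13/24)·log₂(13/24) + (11/24)·log₂(11/24)]
  = 0.4791 + 0.5159
  = 0.9950 bits
H(P,Q) = -[(13/24)·log₂(13/24) + (11/24)·log₂(11/24)]
  = 0.4791 + 0.5159
  = 0.9950 bits

I(P;Q) = H(P) + H(Q) - H(P,Q)
  = 0.9950 + 0.9950 - 0.9950
  = 0.9950 bits

min(H(P), H(Q)) = min(0.9950, 0.9950) = 0.9950 bits
Normalized MI = 0.9950 / 0.9950 = 1.0000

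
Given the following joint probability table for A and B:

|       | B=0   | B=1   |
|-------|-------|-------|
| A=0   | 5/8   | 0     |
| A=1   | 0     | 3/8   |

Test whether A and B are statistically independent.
Marginal P(A) (row sums):
  P(A=0) = 5/8 + 0 = 5/8
  P(A=1) = 0 + 3/8 = 3/8
Marginal P(B) (column sums):
  P(B=0) = 5/8 + 0 = 5/8
  P(B=1) = 0 + 3/8 = 3/8

A and B are independent iff P(A=i,B=j) = P(A=i)·P(B=j) for every cell.
  P(A=0)·P(B=0) = 5/8 × 5/8 = 25/64, but P(A=0,B=0) = 5/8 ✗

No, A and B are not independent. Quantitatively, I(A;B) > 0:

H(A) = -[(5/8)·log₂(5/8) + (3/8)·log₂(3/8)]
  = 0.4238 + 0.5306
  = 0.9544 bits
H(B) = -[(5/8)·log₂(5/8) + (3/8)·log₂(3/8)]
  = 0.4238 + 0.5306
  = 0.9544 bits
H(A,B) = -[(5/8)·log₂(5/8) + (3/8)·log₂(3/8)]
  = 0.4238 + 0.5306
  = 0.9544 bits
I(A;B) = H(A) + H(B) - H(A,B) = 0.9544 + 0.9544 - 0.9544 = 0.9544 bits > 0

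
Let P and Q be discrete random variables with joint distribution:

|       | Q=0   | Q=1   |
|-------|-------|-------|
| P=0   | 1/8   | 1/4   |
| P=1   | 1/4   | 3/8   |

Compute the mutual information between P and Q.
Marginal P(P) (row sums):
  P(P=0) = 1/8 + 1/4 = 3/8
  P(P=1) = 1/4 + 3/8 = 5/8
Marginal P(Q) (column sums):
  P(Q=0) = 1/8 + 1/4 = 3/8
  P(Q=1) = 1/4 + 3/8 = 5/8

H(P) = -[(3/8)·log₂(3/8) + (5/8)·log₂(5/8)]
  = 0.5306 + 0.4238
  = 0.9544 bits
H(Q) = -[(3/8)·log₂(3/8) + (5/8)·log₂(5/8)]
  = 0.5306 + 0.4238
  = 0.9544 bits
H(P,Q) = -[(1/8)·log₂(1/8) + (1/4)·log₂(1/4) + (1/4)·log₂(1/4) + (3/8)·log₂(3/8)]
  = 0.3750 + 0.5000 + 0.5000 + 0.5306
  = 1.9056 bits

I(P;Q) = H(P) + H(Q) - H(P,Q)
  = 0.9544 + 0.9544 - 1.9056
  = 0.0032 bits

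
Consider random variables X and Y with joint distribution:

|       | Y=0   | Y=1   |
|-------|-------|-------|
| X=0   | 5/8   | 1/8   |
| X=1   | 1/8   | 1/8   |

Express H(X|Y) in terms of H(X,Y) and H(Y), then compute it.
H(X|Y) = H(X,Y) - H(Y)

Marginal P(Y) (column sums):
  P(Y=0) = 5/8 + 1/8 = 3/4
  P(Y=1) = 1/8 + 1/8 = 1/4

H(X,Y) = -[(5/8)·log₂(5/8) + (1/8)·log₂(1/8) + (1/8)·log₂(1/8) + (1/8)·log₂(1/8)]
  = 0.4238 + 0.3750 + 0.3750 + 0.3750
  = 1.5488 bits
H(Y) = -[(3/4)·log₂(3/4) + (1/4)·log₂(1/4)]
  = 0.3113 + 0.5000
  = 0.8113 bits

H(X|Y) = 1.5488 - 0.8113 = 0.7375 bits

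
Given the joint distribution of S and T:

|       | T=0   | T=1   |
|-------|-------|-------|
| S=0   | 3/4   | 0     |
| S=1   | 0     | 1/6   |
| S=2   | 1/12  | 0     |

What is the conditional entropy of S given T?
Marginal P(T) (column sums):
  P(T=0) = 3/4 + 0 + 1/12 = 5/6
  P(T=1) = 0 + 1/6 + 0 = 1/6

H(S|T) = -Σ P(S,T)·log₂ P(S|T), where P(S|T) = P(S,T) / P(T)
  (cells with P(S,T) = 0 contribute 0)
  (S=0,T=0): P(S|T) = (3/4)/(5/6) = 9/10;  -(3/4)·log₂(9/10) = 0.1140
  (S=1,T=1): P(S|T) = (1/6)/(1/6) = 1;  -(1/6)·log₂(1) = 0.0000
  (S=2,T=0): P(S|T) = (1/12)/(5/6) = 1/10;  -(1/12)·log₂(1/10) = 0.2768
H(S|T) = 0.1140 + 0.0000 + 0.2768
  = 0.3908 bits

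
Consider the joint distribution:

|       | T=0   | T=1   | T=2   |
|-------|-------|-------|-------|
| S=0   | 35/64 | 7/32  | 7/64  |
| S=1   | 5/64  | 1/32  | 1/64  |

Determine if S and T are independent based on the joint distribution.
Marginal P(S) (row sums):
  P(S=0) = 35/64 + 7/32 + 7/64 = 7/8
  P(S=1) = 5/64 + 1/32 + 1/64 = 1/8
Marginal P(T) (column sums):
  P(T=0) = 35/64 + 5/64 = 5/8
  P(T=1) = 7/32 + 1/32 = 1/4
  P(T=2) = 7/64 + 1/64 = 1/8

S and T are independent iff P(S=i,T=j) = P(S=i)·P(T=j) for every cell.
  P(S=0)·P(T=0) = 7/8 × 5/8 = 35/64 = P(S=0,T=0) ✓
  P(S=0)·P(T=1) = 7/8 × 1/4 = 7/32 = P(S=0,T=1) ✓
  P(S=0)·P(T=2) = 7/8 × 1/8 = 7/64 = P(S=0,T=2) ✓
  P(S=1)·P(T=0) = 1/8 × 5/8 = 5/64 = P(S=1,T=0) ✓
  P(S=1)·P(T=1) = 1/8 × 1/4 = 1/32 = P(S=1,T=1) ✓
  P(S=1)·P(T=2) = 1/8 × 1/8 = 1/64 = P(S=1,T=2) ✓

Yes, S and T are independent: every cell factors, so I(S;T) = 0 bits.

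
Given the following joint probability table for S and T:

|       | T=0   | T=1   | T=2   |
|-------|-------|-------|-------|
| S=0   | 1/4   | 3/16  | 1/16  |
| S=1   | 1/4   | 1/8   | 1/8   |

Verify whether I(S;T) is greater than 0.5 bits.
Marginal P(S) (row sums):
  P(S=0) = 1/4 + 3/16 + 1/16 = 1/2
  P(S=1) = 1/4 + 1/8 + 1/8 = 1/2
Marginal P(T) (column sums):
  P(T=0) = 1/4 + 1/4 = 1/2
  P(T=1) = 3/16 + 1/8 = 5/16
  P(T=2) = 1/16 + 1/8 = 3/16

H(S) = -[(1/2)·log₂(1/2) + (1/2)·log₂(1/2)]
  = 0.5000 + 0.5000
  = 1.0000 bits
H(T) = -[(1/2)·log₂(1/2) + (5/16)·log₂(5/16) + (3/16)·log₂(3/16)]
  = 0.5000 + 0.5244 + 0.4528
  = 1.4772 bits
H(S,T) = -[(1/4)·log₂(1/4) + (3/16)·log₂(3/16) + (1/16)·log₂(1/16) + (1/4)·log₂(1/4) + (1/8)·log₂(1/8) + (1/8)·log₂(1/8)]
  = 0.5000 + 0.4528 + 0.2500 + 0.5000 + 0.3750 + 0.3750
  = 2.4528 bits

I(S;T) = H(S) + H(T) - H(S,T)
  = 1.0000 + 1.4772 - 2.4528
  = 0.0244 bits

No. I(S;T) = 0.0244 bits, which is ≤ 0.5 bits.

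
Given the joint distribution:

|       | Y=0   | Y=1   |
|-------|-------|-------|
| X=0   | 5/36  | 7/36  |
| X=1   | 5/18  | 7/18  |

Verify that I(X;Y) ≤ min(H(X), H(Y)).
Marginal P(X) (row sums):
  P(X=0) = 5/36 + 7/36 = 1/3
  P(X=1) = 5/18 + 7/18 = 2/3
Marginal P(Y) (column sums):
  P(Y=0) = 5/36 + 5/18 = 5/12
  P(Y=1) = 7/36 + 7/18 = 7/12

H(X) = -[(1/3)·log₂(1/3) + (2/3)·log₂(2/3)]
  = 0.5283 + 0.3900
  = 0.9183 bits
H(Y) = -[(5/12)·log₂(5/12) + (7/12)·log₂(7/12)]
  = 0.5263 + 0.4536
  = 0.9799 bits
H(X,Y) = -[(5/36)·log₂(5/36) + (7/36)·log₂(7/36) + (5/18)·log₂(5/18) + (7/18)·log₂(7/18)]
  = 0.3956 + 0.4594 + 0.5133 + 0.5299
  = 1.8982 bits

I(X;Y) = H(X) + H(Y) - H(X,Y)
  = 0.9183 + 0.9799 - 1.8982
  = 0.0000 bits

min(H(X), H(Y)) = min(0.9183, 0.9799) = 0.9183 bits
Since 0.0000 ≤ 0.9183, the bound is satisfied ✓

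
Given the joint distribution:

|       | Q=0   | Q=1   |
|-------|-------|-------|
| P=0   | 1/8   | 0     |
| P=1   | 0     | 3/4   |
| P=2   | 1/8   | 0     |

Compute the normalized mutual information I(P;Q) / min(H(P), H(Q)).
Marginal P(P) (row sums):
  P(P=0) = 1/8 + 0 = 1/8
  P(P=1) = 0 + 3/4 = 3/4
  P(P=2) = 1/8 + 0 = 1/8
Marginal P(Q) (column sums):
  P(Q=0) = 1/8 + 0 + 1/8 = 1/4
  P(Q=1) = 0 + 3/4 + 0 = 3/4

H(P) = -[(1/8)·log₂(1/8) + (3/4)·log₂(3/4) + (1/8)·log₂(1/8)]
  = 0.3750 + 0.3113 + 0.3750
  = 1.0613 bits
H(Q) = -[(1/4)·log₂(1/4) + (3/4)·log₂(3/4)]
  = 0.5000 + 0.3113
  = 0.8113 bits
H(P,Q) = -[(1/8)·log₂(1/8) + (3/4)·log₂(3/4) + (1/8)·log₂(1/8)]
  = 0.3750 + 0.3113 + 0.3750
  = 1.0613 bits

I(P;Q) = H(P) + H(Q) - H(P,Q)
  = 1.0613 + 0.8113 - 1.0613
  = 0.8113 bits

min(H(P), H(Q)) = min(1.0613, 0.8113) = 0.8113 bits
Normalized MI = 0.8113 / 0.8113 = 1.0000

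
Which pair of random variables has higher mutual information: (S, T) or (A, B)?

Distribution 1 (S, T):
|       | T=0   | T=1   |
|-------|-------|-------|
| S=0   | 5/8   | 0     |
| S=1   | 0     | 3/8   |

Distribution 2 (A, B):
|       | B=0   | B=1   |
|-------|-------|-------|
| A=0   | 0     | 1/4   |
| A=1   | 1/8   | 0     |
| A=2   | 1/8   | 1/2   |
Distribution 1 (S, T):
Marginal P(S) (row sums):
  P(S=0) = 5/8 + 0 = 5/8
  P(S=1) = 0 + 3/8 = 3/8
Marginal P(T) (column sums):
  P(T=0) = 5/8 + 0 = 5/8
  P(T=1) = 0 + 3/8 = 3/8

H(S) = -[(5/8)·log₂(5/8) + (3/8)·log₂(3/8)]
  = 0.4238 + 0.5306
  = 0.9544 bits
H(T) = -[(5/8)·log₂(5/8) + (3/8)·log₂(3/8)]
  = 0.4238 + 0.5306
  = 0.9544 bits
H(S,T) = -[(5/8)·log₂(5/8) + (3/8)·log₂(3/8)]
  = 0.4238 + 0.5306
  = 0.9544 bits

I(S;T) = H(S) + H(T) - H(S,T)
  = 0.9544 + 0.9544 - 0.9544
  = 0.9544 bits

Distribution 2 (A, B):
Marginal P(A) (row sums):
  P(A=0) = 0 + 1/4 = 1/4
  P(A=1) = 1/8 + 0 = 1/8
  P(A=2) = 1/8 + 1/2 = 5/8
Marginal P(B) (column sums):
  P(B=0) = 0 + 1/8 + 1/8 = 1/4
  P(B=1) = 1/4 + 0 + 1/2 = 3/4

H(A) = -[(1/4)·log₂(1/4) + (1/8)·log₂(1/8) + (5/8)·log₂(5/8)]
  = 0.5000 + 0.3750 + 0.4238
  = 1.2988 bits
H(B) = -[(1/4)·log₂(1/4) + (3/4)·log₂(3/4)]
  = 0.5000 + 0.3113
  = 0.8113 bits
H(A,B) = -[(1/4)·log₂(1/4) + (1/8)·log₂(1/8) + (1/8)·log₂(1/8) + (1/2)·log₂(1/2)]
  = 0.5000 + 0.3750 + 0.3750 + 0.5000
  = 1.7500 bits

I(A;B) = H(A) + H(B) - H(A,B)
  = 1.2988 + 0.8113 - 1.7500
  = 0.3601 bits

I(S;T) = 0.9544 bits > I(A;B) = 0.3601 bits, so (S, T) has the higher mutual information (stronger dependence).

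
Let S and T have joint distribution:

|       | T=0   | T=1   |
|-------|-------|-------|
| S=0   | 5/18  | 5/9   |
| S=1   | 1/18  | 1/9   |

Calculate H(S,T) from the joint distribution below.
H(S,T) = -Σ P(S,T) log₂ P(S,T), summed over the non-zero cells:
H(S,T) = -[(5/18)·log₂(5/18) + (5/9)·log₂(5/9) + (1/18)·log₂(1/18) + (1/9)·log₂(1/9)]
  = 0.5133 + 0.4711 + 0.2317 + 0.3522
  = 1.5683 bits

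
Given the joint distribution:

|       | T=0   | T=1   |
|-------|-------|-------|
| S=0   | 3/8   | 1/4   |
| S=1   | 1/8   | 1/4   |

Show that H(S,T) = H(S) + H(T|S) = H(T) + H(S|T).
Marginal P(S) (row sums):
  P(S=0) = 3/8 + 1/4 = 5/8
  P(S=1) = 1/8 + 1/4 = 3/8
Marginal P(T) (column sums):
  P(T=0) = 3/8 + 1/8 = 1/2
  P(T=1) = 1/4 + 1/4 = 1/2

Decomposition 1: H(S) + H(T|S)
H(S) = -[(5/8)·log₂(5/8) + (3/8)·log₂(3/8)]
  = 0.4238 + 0.5306
  = 0.9544 bits
H(T|S) = -Σ P(S,T)·log₂ P(T|S), where P(T|S) = P(S,T) / P(S)
  (S=0,T=0): P(T|S) = (3/8)/(5/8) = 3/5;  -(3/8)·log₂(3/5) = 0.2764
  (S=0,T=1): P(T|S) = (1/4)/(5/8) = 2/5;  -(1/4)·log₂(2/5) = 0.3305
  (S=1,T=0): P(T|S) = (1/8)/(3/8) = 1/3;  -(1/8)·log₂(1/3) = 0.1981
  (S=1,T=1): P(T|S) = (1/4)/(3/8) = 2/3;  -(1/4)·log₂(2/3) = 0.1462
H(T|S) = 0.2764 + 0.3305 + 0.1981 + 0.1462
  = 0.9512 bits
H(S) + H(T|S) = 0.9544 + 0.9512 = 1.9056 bits

Decomposition 2: H(T) + H(S|T)
H(T) = -[(1/2)·log₂(1/2) + (1/2)·log₂(1/2)]
  = 0.5000 + 0.5000
  = 1.0000 bits
H(S|T) = -Σ P(S,T)·log₂ P(S|T), where P(S|T) = P(S,T) / P(T)
  (S=0,T=0): P(S|T) = (3/8)/(1/2) = 3/4;  -(3/8)·log₂(3/4) = 0.1556
  (S=0,T=1): P(S|T) = (1/4)/(1/2) = 1/2;  -(1/4)·log₂(1/2) = 0.2500
  (S=1,T=0): P(S|T) = (1/8)/(1/2) = 1/4;  -(1/8)·log₂(1/4) = 0.2500
  (S=1,T=1): P(S|T) = (1/4)/(1/2) = 1/2;  -(1/4)·log₂(1/2) = 0.2500
H(S|T) = 0.1556 + 0.2500 + 0.2500 + 0.2500
  = 0.9056 bits
H(T) + H(S|T) = 1.0000 + 0.9056 = 1.9056 bits

Direct computation of the joint entropy:
H(S,T) = -[(3/8)·log₂(3/8) + (1/4)·log₂(1/4) + (1/8)·log₂(1/8) + (1/4)·log₂(1/4)]
  = 0.5306 + 0.5000 + 0.3750 + 0.5000
  = 1.9056 bits

All three agree: H(S,T) = 1.9056 bits ✓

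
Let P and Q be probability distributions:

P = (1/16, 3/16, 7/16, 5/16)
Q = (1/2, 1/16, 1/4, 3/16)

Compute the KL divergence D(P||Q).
D(P||Q) = Σ P(i) log₂(P(i)/Q(i))
  i=0: (1/16) × log₂((1/16)/(1/2)) = (1/16) × log₂(1/8) = -0.1875
  i=1: (3/16) × log₂((3/16)/(1/16)) = (3/16) × log₂(3) = 0.2972
  i=2: (7/16) × log₂((7/16)/(1/4)) = (7/16) × log₂(7/4) = 0.3532
  i=3: (5/16) × log₂((5/16)/(3/16)) = (5/16) × log₂(5/3) = 0.2303
D(P||Q) = -0.1875 + 0.2972 + 0.3532 + 0.2303
  = 0.6932 bits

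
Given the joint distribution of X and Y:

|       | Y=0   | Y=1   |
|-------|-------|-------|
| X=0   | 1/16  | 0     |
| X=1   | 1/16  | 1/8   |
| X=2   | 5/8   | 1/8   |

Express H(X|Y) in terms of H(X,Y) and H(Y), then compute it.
H(X|Y) = H(X,Y) - H(Y)

Marginal P(Y) (column sums):
  P(Y=0) = 1/16 + 1/16 + 5/8 = 3/4
  P(Y=1) = 0 + 1/8 + 1/8 = 1/4

H(X,Y) = -[(1/16)·log₂(1/16) + (1/16)·log₂(1/16) + (1/8)·log₂(1/8) + (5/8)·log₂(5/8) + (1/8)·log₂(1/8)]
  = 0.2500 + 0.2500 + 0.3750 + 0.4238 + 0.3750
  = 1.6738 bits
H(Y) = -[(3/4)·log₂(3/4) + (1/4)·log₂(1/4)]
  = 0.3113 + 0.5000
  = 0.8113 bits

H(X|Y) = 1.6738 - 0.8113 = 0.8625 bits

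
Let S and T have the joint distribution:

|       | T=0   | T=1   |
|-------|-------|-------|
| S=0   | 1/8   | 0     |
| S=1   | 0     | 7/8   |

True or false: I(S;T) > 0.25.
Marginal P(S) (row sums):
  P(S=0) = 1/8 + 0 = 1/8
  P(S=1) = 0 + 7/8 = 7/8
Marginal P(T) (column sums):
  P(T=0) = 1/8 + 0 = 1/8
  P(T=1) = 0 + 7/8 = 7/8

H(S) = -[(1/8)·log₂(1/8) + (7/8)·log₂(7/8)]
  = 0.3750 + 0.1686
  = 0.5436 bits
H(T) = -[(1/8)·log₂(1/8) + (7/8)·log₂(7/8)]
  = 0.3750 + 0.1686
  = 0.5436 bits
H(S,T) = -[(1/8)·log₂(1/8) + (7/8)·log₂(7/8)]
  = 0.3750 + 0.1686
  = 0.5436 bits

I(S;T) = H(S) + H(T) - H(S,T)
  = 0.5436 + 0.5436 - 0.5436
  = 0.5436 bits

True. I(S;T) = 0.5436 bits, which is > 0.25 bits.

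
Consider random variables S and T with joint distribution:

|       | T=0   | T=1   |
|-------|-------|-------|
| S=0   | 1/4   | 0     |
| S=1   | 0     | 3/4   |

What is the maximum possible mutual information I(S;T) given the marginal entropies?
The upper bound on mutual information is I(S;T) ≤ min(H(S), H(T)).

Marginal P(S) (row sums):
  P(S=0) = 1/4 + 0 = 1/4
  P(S=1) = 0 + 3/4 = 3/4
Marginal P(T) (column sums):
  P(T=0) = 1/4 + 0 = 1/4
  P(T=1) = 0 + 3/4 = 3/4

H(S) = -[(1/4)·log₂(1/4) + (3/4)·log₂(3/4)]
  = 0.5000 + 0.3113
  = 0.8113 bits
H(T) = -[(1/4)·log₂(1/4) + (3/4)·log₂(3/4)]
  = 0.5000 + 0.3113
  = 0.8113 bits

Maximum possible I(S;T) = min(0.8113, 0.8113) = 0.8113 bits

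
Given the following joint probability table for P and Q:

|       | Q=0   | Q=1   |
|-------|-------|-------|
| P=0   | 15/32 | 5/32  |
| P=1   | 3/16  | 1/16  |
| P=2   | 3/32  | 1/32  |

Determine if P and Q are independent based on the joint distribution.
Marginal P(P) (row sums):
  P(P=0) = 15/32 + 5/32 = 5/8
  P(P=1) = 3/16 + 1/16 = 1/4
  P(P=2) = 3/32 + 1/32 = 1/8
Marginal P(Q) (column sums):
  P(Q=0) = 15/32 + 3/16 + 3/32 = 3/4
  P(Q=1) = 5/32 + 1/16 + 1/32 = 1/4

P and Q are independent iff P(P=i,Q=j) = P(P=i)·P(Q=j) for every cell.
  P(P=0)·P(Q=0) = 5/8 × 3/4 = 15/32 = P(P=0,Q=0) ✓
  P(P=0)·P(Q=1) = 5/8 × 1/4 = 5/32 = P(P=0,Q=1) ✓
  P(P=1)·P(Q=0) = 1/4 × 3/4 = 3/16 = P(P=1,Q=0) ✓
  P(P=1)·P(Q=1) = 1/4 × 1/4 = 1/16 = P(P=1,Q=1) ✓
  P(P=2)·P(Q=0) = 1/8 × 3/4 = 3/32 = P(P=2,Q=0) ✓
  P(P=2)·P(Q=1) = 1/8 × 1/4 = 1/32 = P(P=2,Q=1) ✓

Yes, P and Q are independent: every cell factors, so I(P;Q) = 0 bits.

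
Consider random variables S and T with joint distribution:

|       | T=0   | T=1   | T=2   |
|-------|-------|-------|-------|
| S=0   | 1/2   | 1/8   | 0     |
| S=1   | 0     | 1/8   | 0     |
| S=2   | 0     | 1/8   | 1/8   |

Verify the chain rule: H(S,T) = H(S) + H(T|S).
Left side:
H(S,T) = -[(1/2)·log₂(1/2) + (1/8)·log₂(1/8) + (1/8)·log₂(1/8) + (1/8)·log₂(1/8) + (1/8)·log₂(1/8)]
  = 0.5000 + 0.3750 + 0.3750 + 0.3750 + 0.3750
  = 2.0000 bits

Right side:
Marginal P(S) (row sums):
  P(S=0) = 1/2 + 1/8 + 0 = 5/8
  P(S=1) = 0 + 1/8 + 0 = 1/8
  P(S=2) = 0 + 1/8 + 1/8 = 1/4
H(S) = -[(5/8)·log₂(5/8) + (1/8)·log₂(1/8) + (1/4)·log₂(1/4)]
  = 0.4238 + 0.3750 + 0.5000
  = 1.2988 bits
H(T|S) = -Σ P(S,T)·log₂ P(T|S), where P(T|S) = P(S,T) / P(S)
  (cells with P(S,T) = 0 contribute 0)
  (S=0,T=0): P(T|S) = (1/2)/(5/8) = 4/5;  -(1/2)·log₂(4/5) = 0.1610
  (S=0,T=1): P(T|S) = (1/8)/(5/8) = 1/5;  -(1/8)·log₂(1/5) = 0.2902
  (S=1,T=1): P(T|S) = (1/8)/(1/8) = 1;  -(1/8)·log₂(1) = 0.0000
  (S=2,T=1): P(T|S) = (1/8)/(1/4) = 1/2;  -(1/8)·log₂(1/2) = 0.1250
  (S=2,T=2): P(T|S) = (1/8)/(1/4) = 1/2;  -(1/8)·log₂(1/2) = 0.1250
H(T|S) = 0.1610 + 0.2902 + 0.0000 + 0.1250 + 0.1250
  = 0.7012 bits
H(S) + H(T|S) = 1.2988 + 0.7012 = 2.0000 bits

Both sides equal 2.0000 bits, so the chain rule holds ✓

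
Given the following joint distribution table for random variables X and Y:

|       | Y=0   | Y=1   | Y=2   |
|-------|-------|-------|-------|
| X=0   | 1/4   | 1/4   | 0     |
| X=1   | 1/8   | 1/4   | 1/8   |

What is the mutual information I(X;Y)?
Marginal P(X) (row sums):
  P(X=0) = 1/4 + 1/4 + 0 = 1/2
  P(X=1) = 1/8 + 1/4 + 1/8 = 1/2
Marginal P(Y) (column sums):
  P(Y=0) = 1/4 + 1/8 = 3/8
  P(Y=1) = 1/4 + 1/4 = 1/2
  P(Y=2) = 0 + 1/8 = 1/8

H(X) = -[(1/2)·log₂(1/2) + (1/2)·log₂(1/2)]
  = 0.5000 + 0.5000
  = 1.0000 bits
H(Y) = -[(3/8)·log₂(3/8) + (1/2)·log₂(1/2) + (1/8)·log₂(1/8)]
  = 0.5306 + 0.5000 + 0.3750
  = 1.4056 bits
H(X,Y) = -[(1/4)·log₂(1/4) + (1/4)·log₂(1/4) + (1/8)·log₂(1/8) + (1/4)·log₂(1/4) + (1/8)·log₂(1/8)]
  = 0.5000 + 0.5000 + 0.3750 + 0.5000 + 0.3750
  = 2.2500 bits

I(X;Y) = H(X) + H(Y) - H(X,Y)
  = 1.0000 + 1.4056 - 2.2500
  = 0.1556 bits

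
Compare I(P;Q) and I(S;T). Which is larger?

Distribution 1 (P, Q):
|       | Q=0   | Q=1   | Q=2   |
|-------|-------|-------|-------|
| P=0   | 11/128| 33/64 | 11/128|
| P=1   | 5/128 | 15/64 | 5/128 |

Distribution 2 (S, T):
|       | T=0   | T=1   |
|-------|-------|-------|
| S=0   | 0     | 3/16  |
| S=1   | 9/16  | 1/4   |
Distribution 1 (P, Q):
Marginal P(P) (row sums):
  P(P=0) = 11/128 + 33/64 + 11/128 = 11/16
  P(P=1) = 5/128 + 15/64 + 5/128 = 5/16
Marginal P(Q) (column sums):
  P(Q=0) = 11/128 + 5/128 = 1/8
  P(Q=1) = 33/64 + 15/64 = 3/4
  P(Q=2) = 11/128 + 5/128 = 1/8

H(P) = -[(11/16)·log₂(11/16) + (5/16)·log₂(5/16)]
  = 0.3716 + 0.5244
  = 0.8960 bits
H(Q) = -[(1/8)·log₂(1/8) + (3/4)·log₂(3/4) + (1/8)·log₂(1/8)]
  = 0.3750 + 0.3113 + 0.3750
  = 1.0613 bits
H(P,Q) = -[(11/128)·log₂(11/128) + (33/64)·log₂(33/64) + (11/128)·log₂(11/128) + (5/128)·log₂(5/128) + (15/64)·log₂(15/64) + (5/128)·log₂(5/128)]
  = 0.3043 + 0.4927 + 0.3043 + 0.1827 + 0.4906 + 0.1827
  = 1.9573 bits

I(P;Q) = H(P) + H(Q) - H(P,Q)
  = 0.8960 + 1.0613 - 1.9573
  = 0.0000 bits

Distribution 2 (S, T):
Marginal P(S) (row sums):
  P(S=0) = 0 + 3/16 = 3/16
  P(S=1) = 9/16 + 1/4 = 13/16
Marginal P(T) (column sums):
  P(T=0) = 0 + 9/16 = 9/16
  P(T=1) = 3/16 + 1/4 = 7/16

H(S) = -[(3/16)·log₂(3/16) + (13/16)·log₂(13/16)]
  = 0.4528 + 0.2434
  = 0.6962 bits
H(T) = -[(9/16)·log₂(9/16) + (7/16)·log₂(7/16)]
  = 0.4669 + 0.5218
  = 0.9887 bits
H(S,T) = -[(3/16)·log₂(3/16) + (9/16)·log₂(9/16) + (1/4)·log₂(1/4)]
  = 0.4528 + 0.4669 + 0.5000
  = 1.4197 bits

I(S;T) = H(S) + H(T) - H(S,T)
  = 0.6962 + 0.9887 - 1.4197
  = 0.2652 bits

I(S;T) = 0.2652 bits > I(P;Q) = 0.0000 bits, so (S, T) has the higher mutual information (stronger dependence).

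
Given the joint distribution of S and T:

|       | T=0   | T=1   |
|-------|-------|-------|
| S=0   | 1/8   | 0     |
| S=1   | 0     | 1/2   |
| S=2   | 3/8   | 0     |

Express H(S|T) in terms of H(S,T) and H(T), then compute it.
H(S|T) = H(S,T) - H(T)

Marginal P(T) (column sums):
  P(T=0) = 1/8 + 0 + 3/8 = 1/2
  P(T=1) = 0 + 1/2 + 0 = 1/2

H(S,T) = -[(1/8)·log₂(1/8) + (1/2)·log₂(1/2) + (3/8)·log₂(3/8)]
  = 0.3750 + 0.5000 + 0.5306
  = 1.4056 bits
H(T) = -[(1/2)·log₂(1/2) + (1/2)·log₂(1/2)]
  = 0.5000 + 0.5000
  = 1.0000 bits

H(S|T) = 1.4056 - 1.0000 = 0.4056 bits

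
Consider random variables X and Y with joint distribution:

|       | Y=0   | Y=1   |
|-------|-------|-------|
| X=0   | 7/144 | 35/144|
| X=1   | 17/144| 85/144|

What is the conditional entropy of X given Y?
Marginal P(Y) (column sums):
  P(Y=0) = 7/144 + 17/144 = 1/6
  P(Y=1) = 35/144 + 85/144 = 5/6

H(X|Y) = -Σ P(X,Y)·log₂ P(X|Y), where P(X|Y) = P(X,Y) / P(Y)
  (X=0,Y=0): P(X|Y) = (7/144)/(1/6) = 7/24;  -(7/144)·log₂(7/24) = 0.0864
  (X=0,Y=1): P(X|Y) = (35/144)/(5/6) = 7/24;  -(35/144)·log₂(7/24) = 0.4321
  (X=1,Y=0): P(X|Y) = (17/144)/(1/6) = 17/24;  -(17/144)·log₂(17/24) = 0.0587
  (X=1,Y=1): P(X|Y) = (85/144)/(5/6) = 17/24;  -(85/144)·log₂(17/24) = 0.2937
H(X|Y) = 0.0864 + 0.4321 + 0.0587 + 0.2937
  = 0.8709 bits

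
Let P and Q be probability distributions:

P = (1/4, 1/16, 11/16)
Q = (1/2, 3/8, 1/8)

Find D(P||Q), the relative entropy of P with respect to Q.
D(P||Q) = Σ P(i) log₂(P(i)/Q(i))
  i=0: (1/4) × log₂((1/4)/(1/2)) = (1/4) × log₂(1/2) = -0.2500
  i=1: (1/16) × log₂((1/16)/(3/8)) = (1/16) × log₂(1/6) = -0.1616
  i=2: (11/16) × log₂((11/16)/(1/8)) = (11/16) × log₂(11/2) = 1.6909
D(P||Q) = -0.2500 - 0.1616 + 1.6909
  = 1.2793 bits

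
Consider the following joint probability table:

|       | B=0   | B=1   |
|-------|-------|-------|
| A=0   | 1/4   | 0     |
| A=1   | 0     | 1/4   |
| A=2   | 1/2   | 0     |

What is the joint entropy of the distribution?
H(A,B) = -Σ P(A,B) log₂ P(A,B), summed over the non-zero cells:
H(A,B) = -[(1/4)·log₂(1/4) + (1/4)·log₂(1/4) + (1/2)·log₂(1/2)]
  = 0.5000 + 0.5000 + 0.5000
  = 1.5000 bits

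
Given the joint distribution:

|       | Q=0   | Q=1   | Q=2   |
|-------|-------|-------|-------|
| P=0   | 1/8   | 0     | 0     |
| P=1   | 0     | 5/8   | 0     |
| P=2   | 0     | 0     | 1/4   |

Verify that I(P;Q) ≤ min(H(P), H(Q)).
Marginal P(P) (row sums):
  P(P=0) = 1/8 + 0 + 0 = 1/8
  P(P=1) = 0 + 5/8 + 0 = 5/8
  P(P=2) = 0 + 0 + 1/4 = 1/4
Marginal P(Q) (column sums):
  P(Q=0) = 1/8 + 0 + 0 = 1/8
  P(Q=1) = 0 + 5/8 + 0 = 5/8
  P(Q=2) = 0 + 0 + 1/4 = 1/4

H(P) = -[(1/8)·log₂(1/8) + (5/8)·log₂(5/8) + (1/4)·log₂(1/4)]
  = 0.3750 + 0.4238 + 0.5000
  = 1.2988 bits
H(Q) = -[(1/8)·log₂(1/8) + (5/8)·log₂(5/8) + (1/4)·log₂(1/4)]
  = 0.3750 + 0.4238 + 0.5000
  = 1.2988 bits
H(P,Q) = -[(1/8)·log₂(1/8) + (5/8)·log₂(5/8) + (1/4)·log₂(1/4)]
  = 0.3750 + 0.4238 + 0.5000
  = 1.2988 bits

I(P;Q) = H(P) + H(Q) - H(P,Q)
  = 1.2988 + 1.2988 - 1.2988
  = 1.2988 bits

min(H(P), H(Q)) = min(1.2988, 1.2988) = 1.2988 bits
Since 1.2988 ≤ 1.2988, the bound is satisfied ✓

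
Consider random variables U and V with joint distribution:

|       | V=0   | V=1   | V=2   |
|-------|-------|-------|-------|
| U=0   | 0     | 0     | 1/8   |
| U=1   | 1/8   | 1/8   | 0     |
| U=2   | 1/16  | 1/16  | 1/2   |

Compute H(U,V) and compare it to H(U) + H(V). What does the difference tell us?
Marginal P(U) (row sums):
  P(U=0) = 0 + 0 + 1/8 = 1/8
  P(U=1) = 1/8 + 1/8 + 0 = 1/4
  P(U=2) = 1/16 + 1/16 + 1/2 = 5/8
Marginal P(V) (column sums):
  P(V=0) = 0 + 1/8 + 1/16 = 3/16
  P(V=1) = 0 + 1/8 + 1/16 = 3/16
  P(V=2) = 1/8 + 0 + 1/2 = 5/8

H(U,V) = -[(1/8)·log₂(1/8) + (1/8)·log₂(1/8) + (1/8)·log₂(1/8) + (1/16)·log₂(1/16) + (1/16)·log₂(1/16) + (1/2)·log₂(1/2)]
  = 0.3750 + 0.3750 + 0.3750 + 0.2500 + 0.2500 + 0.5000
  = 2.1250 bits
H(U) = -[(1/8)·log₂(1/8) + (1/4)·log₂(1/4) + (5/8)·log₂(5/8)]
  = 0.3750 + 0.5000 + 0.4238
  = 1.2988 bits
H(V) = -[(3/16)·log₂(3/16) + (3/16)·log₂(3/16) + (5/8)·log₂(5/8)]
  = 0.4528 + 0.4528 + 0.4238
  = 1.3294 bits

H(U) + H(V) = 1.2988 + 1.3294 = 2.6282 bits
Difference: H(U) + H(V) - H(U,V) = 2.6282 - 2.1250 = 0.5032 bits = I(U;V)

The difference is the mutual information; it is positive here, so U and V are dependent (knowing one reduces uncertainty about the other by 0.5032 bits).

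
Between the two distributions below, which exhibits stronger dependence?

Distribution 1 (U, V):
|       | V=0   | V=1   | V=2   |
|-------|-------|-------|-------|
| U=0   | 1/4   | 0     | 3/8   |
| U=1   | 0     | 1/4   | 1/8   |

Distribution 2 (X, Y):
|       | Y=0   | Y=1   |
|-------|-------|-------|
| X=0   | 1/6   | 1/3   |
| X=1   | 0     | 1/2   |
Distribution 1 (U, V):
Marginal P(U) (row sums):
  P(U=0) = 1/4 + 0 + 3/8 = 5/8
  P(U=1) = 0 + 1/4 + 1/8 = 3/8
Marginal P(V) (column sums):
  P(V=0) = 1/4 + 0 = 1/4
  P(V=1) = 0 + 1/4 = 1/4
  P(V=2) = 3/8 + 1/8 = 1/2

H(U) = -[(5/8)·log₂(5/8) + (3/8)·log₂(3/8)]
  = 0.4238 + 0.5306
  = 0.9544 bits
H(V) = -[(1/4)·log₂(1/4) + (1/4)·log₂(1/4) + (1/2)·log₂(1/2)]
  = 0.5000 + 0.5000 + 0.5000
  = 1.5000 bits
H(U,V) = -[(1/4)·log₂(1/4) + (3/8)·log₂(3/8) + (1/4)·log₂(1/4) + (1/8)·log₂(1/8)]
  = 0.5000 + 0.5306 + 0.5000 + 0.3750
  = 1.9056 bits

I(U;V) = H(U) + H(V) - H(U,V)
  = 0.9544 + 1.5000 - 1.9056
  = 0.5488 bits

Distribution 2 (X, Y):
Marginal P(X) (row sums):
  P(X=0) = 1/6 + 1/3 = 1/2
  P(X=1) = 0 + 1/2 = 1/2
Marginal P(Y) (column sums):
  P(Y=0) = 1/6 + 0 = 1/6
  P(Y=1) = 1/3 + 1/2 = 5/6

H(X) = -[(1/2)·log₂(1/2) + (1/2)·log₂(1/2)]
  = 0.5000 + 0.5000
  = 1.0000 bits
H(Y) = -[(1/6)·log₂(1/6) + (5/6)·log₂(5/6)]
  = 0.4308 + 0.2192
  = 0.6500 bits
H(X,Y) = -[(1/6)·log₂(1/6) + (1/3)·log₂(1/3) + (1/2)·log₂(1/2)]
  = 0.4308 + 0.5283 + 0.5000
  = 1.4591 bits

I(X;Y) = H(X) + H(Y) - H(X,Y)
  = 1.0000 + 0.6500 - 1.4591
  = 0.1909 bits

I(U;V) = 0.5488 bits > I(X;Y) = 0.1909 bits, so (U, V) has the higher mutual information (stronger dependence).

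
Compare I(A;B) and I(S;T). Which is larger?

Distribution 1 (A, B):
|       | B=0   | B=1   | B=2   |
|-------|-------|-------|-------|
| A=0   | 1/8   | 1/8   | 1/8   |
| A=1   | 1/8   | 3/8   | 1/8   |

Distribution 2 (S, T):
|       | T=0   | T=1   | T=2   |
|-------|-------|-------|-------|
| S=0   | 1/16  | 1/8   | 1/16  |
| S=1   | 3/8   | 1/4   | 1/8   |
Distribution 1 (A, B):
Marginal P(A) (row sums):
  P(A=0) = 1/8 + 1/8 + 1/8 = 3/8
  P(A=1) = 1/8 + 3/8 + 1/8 = 5/8
Marginal P(B) (column sums):
  P(B=0) = 1/8 + 1/8 = 1/4
  P(B=1) = 1/8 + 3/8 = 1/2
  P(B=2) = 1/8 + 1/8 = 1/4

H(A) = -[(3/8)·log₂(3/8) + (5/8)·log₂(5/8)]
  = 0.5306 + 0.4238
  = 0.9544 bits
H(B) = -[(1/4)·log₂(1/4) + (1/2)·log₂(1/2) + (1/4)·log₂(1/4)]
  = 0.5000 + 0.5000 + 0.5000
  = 1.5000 bits
H(A,B) = -[(1/8)·log₂(1/8) + (1/8)·log₂(1/8) + (1/8)·log₂(1/8) + (1/8)·log₂(1/8) + (3/8)·log₂(3/8) + (1/8)·log₂(1/8)]
  = 0.3750 + 0.3750 + 0.3750 + 0.3750 + 0.5306 + 0.3750
  = 2.4056 bits

I(A;B) = H(A) + H(B) - H(A,B)
  = 0.9544 + 1.5000 - 2.4056
  = 0.0488 bits

Distribution 2 (S, T):
Marginal P(S) (row sums):
  P(S=0) = 1/16 + 1/8 + 1/16 = 1/4
  P(S=1) = 3/8 + 1/4 + 1/8 = 3/4
Marginal P(T) (column sums):
  P(T=0) = 1/16 + 3/8 = 7/16
  P(T=1) = 1/8 + 1/4 = 3/8
  P(T=2) = 1/16 + 1/8 = 3/16

H(S) = -[(1/4)·log₂(1/4) + (3/4)·log₂(3/4)]
  = 0.5000 + 0.3113
  = 0.8113 bits
H(T) = -[(7/16)·log₂(7/16) + (3/8)·log₂(3/8) + (3/16)·log₂(3/16)]
  = 0.5218 + 0.5306 + 0.4528
  = 1.5052 bits
H(S,T) = -[(1/16)·log₂(1/16) + (1/8)·log₂(1/8) + (1/16)·log₂(1/16) + (3/8)·log₂(3/8) + (1/4)·log₂(1/4) + (1/8)·log₂(1/8)]
  = 0.2500 + 0.3750 + 0.2500 + 0.5306 + 0.5000 + 0.3750
  = 2.2806 bits

I(S;T) = H(S) + H(T) - H(S,T)
  = 0.8113 + 1.5052 - 2.2806
  = 0.0359 bits

I(A;B) = 0.0488 bits > I(S;T) = 0.0359 bits, so (A, B) has the higher mutual information (stronger dependence).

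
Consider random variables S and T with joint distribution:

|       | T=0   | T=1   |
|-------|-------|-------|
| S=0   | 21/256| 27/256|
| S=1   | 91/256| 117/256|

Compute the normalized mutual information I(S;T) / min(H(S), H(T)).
Marginal P(S) (row sums):
  P(S=0) = 21/256 + 27/256 = 3/16
  P(S=1) = 91/256 + 117/256 = 13/16
Marginal P(T) (column sums):
  P(T=0) = 21/256 + 91/256 = 7/16
  P(T=1) = 27/256 + 117/256 = 9/16

H(S) = -[(3/16)·log₂(3/16) + (13/16)·log₂(13/16)]
  = 0.4528 + 0.2434
  = 0.6962 bits
H(T) = -[(7/16)·log₂(7/16) + (9/16)·log₂(9/16)]
  = 0.5218 + 0.4669
  = 0.9887 bits
H(S,T) = -[(21/256)·log₂(21/256) + (27/256)·log₂(27/256) + (91/256)·log₂(91/256) + (117/256)·log₂(117/256)]
  = 0.2959 + 0.3423 + 0.5304 + 0.5163
  = 1.6849 bits

I(S;T) = H(S) + H(T) - H(S,T)
  = 0.6962 + 0.9887 - 1.6849
  = 0.0000 bits

min(H(S), H(T)) = min(0.6962, 0.9887) = 0.6962 bits
Normalized MI = 0.0000 / 0.6962 = 0.0000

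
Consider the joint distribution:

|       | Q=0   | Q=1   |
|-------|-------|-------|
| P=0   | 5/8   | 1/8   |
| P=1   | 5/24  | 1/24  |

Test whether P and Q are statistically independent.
Marginal P(P) (row sums):
  P(P=0) = 5/8 + 1/8 = 3/4
  P(P=1) = 5/24 + 1/24 = 1/4
Marginal P(Q) (column sums):
  P(Q=0) = 5/8 + 5/24 = 5/6
  P(Q=1) = 1/8 + 1/24 = 1/6

P and Q are independent iff P(P=i,Q=j) = P(P=i)·P(Q=j) for every cell.
  P(P=0)·P(Q=0) = 3/4 × 5/6 = 5/8 = P(P=0,Q=0) ✓
  P(P=0)·P(Q=1) = 3/4 × 1/6 = 1/8 = P(P=0,Q=1) ✓
  P(P=1)·P(Q=0) = 1/4 × 5/6 = 5/24 = P(P=1,Q=0) ✓
  P(P=1)·P(Q=1) = 1/4 × 1/6 = 1/24 = P(P=1,Q=1) ✓

Yes, P and Q are independent: every cell factors, so I(P;Q) = 0 bits.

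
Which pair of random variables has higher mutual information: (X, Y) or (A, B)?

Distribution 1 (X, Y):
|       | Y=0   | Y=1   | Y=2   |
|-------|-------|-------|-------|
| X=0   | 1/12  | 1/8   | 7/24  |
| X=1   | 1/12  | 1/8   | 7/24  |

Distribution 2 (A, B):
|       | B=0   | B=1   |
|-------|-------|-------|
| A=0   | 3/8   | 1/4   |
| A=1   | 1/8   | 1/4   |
Distribution 1 (X, Y):
Marginal P(X) (row sums):
  P(X=0) = 1/12 + 1/8 + 7/24 = 1/2
  P(X=1) = 1/12 + 1/8 + 7/24 = 1/2
Marginal P(Y) (column sums):
  P(Y=0) = 1/12 + 1/12 = 1/6
  P(Y=1) = 1/8 + 1/8 = 1/4
  P(Y=2) = 7/24 + 7/24 = 7/12

H(X) = -[(1/2)·log₂(1/2) + (1/2)·log₂(1/2)]
  = 0.5000 + 0.5000
  = 1.0000 bits
H(Y) = -[(1/6)·log₂(1/6) + (1/4)·log₂(1/4) + (7/12)·log₂(7/12)]
  = 0.4308 + 0.5000 + 0.4536
  = 1.3844 bits
H(X,Y) = -[(1/12)·log₂(1/12) + (1/8)·log₂(1/8) + (7/24)·log₂(7/24) + (1/12)·log₂(1/12) + (1/8)·log₂(1/8) + (7/24)·log₂(7/24)]
  = 0.2987 + 0.3750 + 0.5185 + 0.2987 + 0.3750 + 0.5185
  = 2.3844 bits

I(X;Y) = H(X) + H(Y) - H(X,Y)
  = 1.0000 + 1.3844 - 2.3844
  = 0.0000 bits

Distribution 2 (A, B):
Marginal P(A) (row sums):
  P(A=0) = 3/8 + 1/4 = 5/8
  P(A=1) = 1/8 + 1/4 = 3/8
Marginal P(B) (column sums):
  P(B=0) = 3/8 + 1/8 = 1/2
  P(B=1) = 1/4 + 1/4 = 1/2

H(A) = -[(5/8)·log₂(5/8) + (3/8)·log₂(3/8)]
  = 0.4238 + 0.5306
  = 0.9544 bits
H(B) = -[(1/2)·log₂(1/2) + (1/2)·log₂(1/2)]
  = 0.5000 + 0.5000
  = 1.0000 bits
H(A,B) = -[(3/8)·log₂(3/8) + (1/4)·log₂(1/4) + (1/8)·log₂(1/8) + (1/4)·log₂(1/4)]
  = 0.5306 + 0.5000 + 0.3750 + 0.5000
  = 1.9056 bits

I(A;B) = H(A) + H(B) - H(A,B)
  = 0.9544 + 1.0000 - 1.9056
  = 0.0488 bits

I(A;B) = 0.0488 bits > I(X;Y) = 0.0000 bits, so (A, B) has the higher mutual information (stronger dependence).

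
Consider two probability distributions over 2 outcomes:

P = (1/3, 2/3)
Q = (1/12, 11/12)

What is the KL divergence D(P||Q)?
D(P||Q) = Σ P(i) log₂(P(i)/Q(i))
  i=0: (1/3) × log₂((1/3)/(1/12)) = (1/3) × log₂(4) = 0.6667
  i=1: (2/3) × log₂((2/3)/(11/12)) = (2/3) × log₂(8/11) = -0.3063
D(P||Q) = 0.6667 - 0.3063
  = 0.3604 bits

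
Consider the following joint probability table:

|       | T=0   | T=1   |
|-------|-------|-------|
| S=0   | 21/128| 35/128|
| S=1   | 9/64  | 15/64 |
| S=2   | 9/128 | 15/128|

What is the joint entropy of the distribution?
H(S,T) = -Σ P(S,T) log₂ P(S,T), summed over the non-zero cells:
H(S,T) = -[(21/128)·log₂(21/128) + (35/128)·log₂(35/128) + (9/64)·log₂(9/64) + (15/64)·log₂(15/64) + (9/128)·log₂(9/128) + (15/128)·log₂(15/128)]
  = 0.4278 + 0.5115 + 0.3980 + 0.4906 + 0.2693 + 0.3625
  = 2.4597 bits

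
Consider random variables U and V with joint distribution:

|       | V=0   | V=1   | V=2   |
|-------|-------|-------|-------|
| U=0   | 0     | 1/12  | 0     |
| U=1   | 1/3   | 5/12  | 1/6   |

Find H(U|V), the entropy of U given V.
Marginal P(V) (column sums):
  P(V=0) = 0 + 1/3 = 1/3
  P(V=1) = 1/12 + 5/12 = 1/2
  P(V=2) = 0 + 1/6 = 1/6

H(U|V) = -Σ P(U,V)·log₂ P(U|V), where P(U|V) = P(U,V) / P(V)
  (cells with P(U,V) = 0 contribute 0)
  (U=0,V=1): P(U|V) = (1/12)/(1/2) = 1/6;  -(1/12)·log₂(1/6) = 0.2154
  (U=1,V=0): P(U|V) = (1/3)/(1/3) = 1;  -(1/3)·log₂(1) = 0.0000
  (U=1,V=1): P(U|V) = (5/12)/(1/2) = 5/6;  -(5/12)·log₂(5/6) = 0.1096
  (U=1,V=2): P(U|V) = (1/6)/(1/6) = 1;  -(1/6)·log₂(1) = 0.0000
H(U|V) = 0.2154 + 0.0000 + 0.1096 + 0.0000
  = 0.3250 bits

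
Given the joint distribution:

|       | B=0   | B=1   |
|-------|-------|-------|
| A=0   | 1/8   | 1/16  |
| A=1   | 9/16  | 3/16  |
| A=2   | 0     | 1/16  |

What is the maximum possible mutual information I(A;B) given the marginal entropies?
The upper bound on mutual information is I(A;B) ≤ min(H(A), H(B)).

Marginal P(A) (row sums):
  P(A=0) = 1/8 + 1/16 = 3/16
  P(A=1) = 9/16 + 3/16 = 3/4
  P(A=2) = 0 + 1/16 = 1/16
Marginal P(B) (column sums):
  P(B=0) = 1/8 + 9/16 + 0 = 11/16
  P(B=1) = 1/16 + 3/16 + 1/16 = 5/16

H(A) = -[(3/16)·log₂(3/16) + (3/4)·log₂(3/4) + (1/16)·log₂(1/16)]
  = 0.4528 + 0.3113 + 0.2500
  = 1.0141 bits
H(B) = -[(11/16)·log₂(11/16) + (5/16)·log₂(5/16)]
  = 0.3716 + 0.5244
  = 0.8960 bits

Maximum possible I(A;B) = min(1.0141, 0.8960) = 0.8960 bits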